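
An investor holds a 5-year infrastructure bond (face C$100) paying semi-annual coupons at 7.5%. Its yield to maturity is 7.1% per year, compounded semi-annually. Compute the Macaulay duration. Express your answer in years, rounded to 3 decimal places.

Periodic yield y = 0.0355. Discount each cash flow and weight by its period:
  t   CF        PV=CF/(1+0.0355)^t    t·PV
  1         3.75         3.6214         3.6214
  2         3.75         3.4973         6.9946
  3         3.75         3.3774        10.1322
  4         3.75         3.2616        13.0464
  5         3.75         3.1498        15.7489
  6         3.75         3.0418        18.2508
  7         3.75         2.9375        20.5626
  8         3.75         2.8368        22.6945
  9         3.75         2.7396        24.6560
  10      103.75        73.1960       731.9595
  Σ                    101.6591       867.6670
Price P = Σ PV = 101.6591.
Macaulay duration = Σ(t·PV) / P = 867.6670 / 101.6591 = 8.53506 half-year periods.
In years: 8.53506 / 2 = 4.26753 years.

4.268 years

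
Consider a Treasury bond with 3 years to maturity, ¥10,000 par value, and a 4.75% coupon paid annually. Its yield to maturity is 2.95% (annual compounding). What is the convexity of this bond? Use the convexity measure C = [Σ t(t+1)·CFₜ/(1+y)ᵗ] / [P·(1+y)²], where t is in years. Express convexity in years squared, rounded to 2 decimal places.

10.67

With y = 0.0295:
  t   CF        PV=CF/(1+0.0295)^t    t·PV        t(t+1)·PV
  1       475.00       461.3890       461.3890         922.7780
  2       475.00       448.1681       896.3361       2,689.0084
  3    10,475.00     9,600.0828    28,800.2484     115,200.9936
  Σ                 10,509.6399    30,157.9736     118,812.7800
P = 10,509.6399.
Convexity = Σ t(t+1)·PV / [P·(1+y)²] = 118,812.7800 / (10,509.6399 × 1.059870) = 10.66652.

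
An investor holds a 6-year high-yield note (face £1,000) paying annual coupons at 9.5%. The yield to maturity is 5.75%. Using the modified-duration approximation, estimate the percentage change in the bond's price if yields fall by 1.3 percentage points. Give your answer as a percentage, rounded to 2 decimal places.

Periodic yield y = 0.0575. Modified duration first:
  t   CF        PV=CF/(1+0.0575)^t    t·PV
  1        95.00        89.8345        89.8345
  2        95.00        84.9499       169.8998
  3        95.00        80.3309       240.9926
  4        95.00        75.9630       303.8520
  5        95.00        71.8326       359.1631
  6     1,095.00       782.9461     4,697.6766
  Σ                  1,185.8570     5,861.4186
P = 1,185.8570; D_Mac = 4.94277 yrs; D_mod = 4.94277/(1+0.0575) = 4.67401 yrs.
ΔP/P ≈ -D_mod · Δy = -4.67401 × (-0.013) = +0.060762 = +6.0762%.

+6.08%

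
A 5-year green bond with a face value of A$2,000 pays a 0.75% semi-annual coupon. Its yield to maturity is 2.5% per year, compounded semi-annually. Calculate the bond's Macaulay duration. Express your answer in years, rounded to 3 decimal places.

4.912 years

Periodic yield y = 0.0125. Discount each cash flow and weight by its period:
  t   CF        PV=CF/(1+0.0125)^t    t·PV
  1         7.50         7.4074         7.4074
  2         7.50         7.3160        14.6319
  3         7.50         7.2256        21.6769
  4         7.50         7.1364        28.5457
  5         7.50         7.0483        35.2416
  6         7.50         6.9613        41.7679
  7         7.50         6.8754        48.1276
  8         7.50         6.7905        54.3239
  9         7.50         6.7067        60.3599
  10    2,007.50     1,772.9857    17,729.8571
  Σ                  1,836.4533    18,041.9400
Price P = Σ PV = 1,836.4533.
Macaulay duration = Σ(t·PV) / P = 18,041.9400 / 1,836.4533 = 9.82434 half-year periods.
In years: 9.82434 / 2 = 4.91217 years.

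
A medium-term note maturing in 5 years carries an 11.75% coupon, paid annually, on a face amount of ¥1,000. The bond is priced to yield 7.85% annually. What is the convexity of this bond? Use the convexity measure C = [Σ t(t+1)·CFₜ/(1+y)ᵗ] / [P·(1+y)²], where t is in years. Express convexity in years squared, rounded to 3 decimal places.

19.822

With y = 0.0785:
  t   CF        PV=CF/(1+0.0785)^t    t·PV        t(t+1)·PV
  1       117.50       108.9476       108.9476         217.8952
  2       117.50       101.0177       202.0354         606.1063
  3       117.50        93.6650       280.9951       1,123.9802
  4       117.50        86.8475       347.3900       1,736.9498
  5     1,117.50       765.8554     3,829.2771      22,975.6623
  Σ                  1,156.3333     4,768.6451      26,660.5939
P = 1,156.3333.
Convexity = Σ t(t+1)·PV / [P·(1+y)²] = 26,660.5939 / (1,156.3333 × 1.163162) = 19.82196.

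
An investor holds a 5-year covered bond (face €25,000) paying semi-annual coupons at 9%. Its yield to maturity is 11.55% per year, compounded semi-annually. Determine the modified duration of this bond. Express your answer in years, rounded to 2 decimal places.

Periodic yield y = 0.05775. First find Macaulay duration:
  t   CF        PV=CF/(1+0.05775)^t    t·PV
  1     1,125.00     1,063.5784     1,063.5784
  2     1,125.00     1,005.5101     2,011.0203
  3     1,125.00       950.6123     2,851.8368
  4     1,125.00       898.7117     3,594.8467
  5     1,125.00       849.6447     4,248.2235
  6     1,125.00       803.2566     4,819.5398
  7     1,125.00       759.4012     5,315.8085
  8     1,125.00       717.9402     5,743.5213
  9     1,125.00       678.7428     6,108.6849
  10   26,125.00    14,901.3618   149,013.6179
  Σ                 22,628.7597   184,770.6781
P = 22,628.7597; Macaulay duration = 184,770.6781 / 22,628.7597 = 8.16530 half-year periods = 4.08265 years.
Modified duration = D_Mac / (1 + y) = 4.08265 / 1.05775 = 3.85975 years.

3.86 years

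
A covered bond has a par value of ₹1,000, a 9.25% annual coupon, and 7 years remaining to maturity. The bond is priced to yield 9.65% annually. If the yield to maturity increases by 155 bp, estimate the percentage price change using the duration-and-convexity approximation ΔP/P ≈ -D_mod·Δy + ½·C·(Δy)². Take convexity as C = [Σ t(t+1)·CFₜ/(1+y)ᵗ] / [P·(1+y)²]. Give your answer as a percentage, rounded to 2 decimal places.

With y = 0.0965:
  t   CF        PV=CF/(1+0.0965)^t    t·PV        t(t+1)·PV
  1        92.50        84.3593        84.3593         168.7187
  2        92.50        76.9351       153.8702         461.6105
  3        92.50        70.1642       210.4927         841.9709
  4        92.50        63.9893       255.9571       1,279.7855
  5        92.50        58.3578       291.7888       1,750.7326
  6        92.50        53.2218       319.3311       2,235.3174
  7     1,092.50       573.2723     4,012.9064      32,103.2515
  Σ                    980.2999     5,328.7056      38,841.3870
P = 980.2999; D_Mac = 5.43579 yrs; D_mod = 4.95740 yrs; C = 32.95479.
Duration effect: -4.95740 × (+0.0155) = -0.076840
Convexity effect: 0.5 × 32.95479 × (0.0155)² = +0.0039587
ΔP/P ≈ -0.076840 + 0.0039587 = -0.072881 = -7.2881%.

-7.29%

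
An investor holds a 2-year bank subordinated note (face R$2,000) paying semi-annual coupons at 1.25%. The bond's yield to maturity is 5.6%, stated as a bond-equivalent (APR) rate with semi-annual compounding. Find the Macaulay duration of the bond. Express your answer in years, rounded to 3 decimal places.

1.981 years

Periodic yield y = 0.028. Discount each cash flow and weight by its period:
  t   CF        PV=CF/(1+0.028)^t    t·PV
  1        12.50        12.1595        12.1595
  2        12.50        11.8283        23.6567
  3        12.50        11.5062        34.5185
  4     2,012.50     1,802.0359     7,208.1435
  Σ                  1,837.5299     7,278.4782
Price P = Σ PV = 1,837.5299.
Macaulay duration = Σ(t·PV) / P = 7,278.4782 / 1,837.5299 = 3.96101 half-year periods.
In years: 3.96101 / 2 = 1.98051 years.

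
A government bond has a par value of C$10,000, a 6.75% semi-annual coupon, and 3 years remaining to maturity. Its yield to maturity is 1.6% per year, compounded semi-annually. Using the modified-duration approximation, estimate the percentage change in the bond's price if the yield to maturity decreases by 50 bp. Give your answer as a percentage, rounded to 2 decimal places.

Periodic yield y = 0.008. Modified duration first:
  t   CF        PV=CF/(1+0.008)^t    t·PV
  1       337.50       334.8214       334.8214
  2       337.50       332.1641       664.3282
  3       337.50       329.5279       988.5837
  4       337.50       326.9126     1,307.6504
  5       337.50       324.3180     1,621.5902
  6    10,337.50     9,854.9025    59,129.4147
  Σ                 11,502.6465    64,046.3887
P = 11,502.6465; D_Mac = 5.56797 half-year periods = 2.78398 yrs; D_mod = 2.78398/(1+0.008) = 2.76189 yrs.
ΔP/P ≈ -D_mod · Δy = -2.76189 × (-0.005) = +0.013809 = +1.3809%.

+1.38%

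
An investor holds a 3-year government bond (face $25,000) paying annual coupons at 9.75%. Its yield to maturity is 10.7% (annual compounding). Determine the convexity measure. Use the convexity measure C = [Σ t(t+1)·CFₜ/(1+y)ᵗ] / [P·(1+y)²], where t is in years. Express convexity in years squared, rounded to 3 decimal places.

8.658

With y = 0.107:
  t   CF        PV=CF/(1+0.107)^t    t·PV        t(t+1)·PV
  1     2,437.50     2,201.8970     2,201.8970       4,403.7940
  2     2,437.50     1,989.0669     3,978.1337      11,934.4012
  3    27,437.50    20,225.6122    60,676.8365     242,707.3458
  Σ                 24,416.5760    66,856.8672     259,045.5411
P = 24,416.5760.
Convexity = Σ t(t+1)·PV / [P·(1+y)²] = 259,045.5411 / (24,416.5760 × 1.225449) = 8.65757.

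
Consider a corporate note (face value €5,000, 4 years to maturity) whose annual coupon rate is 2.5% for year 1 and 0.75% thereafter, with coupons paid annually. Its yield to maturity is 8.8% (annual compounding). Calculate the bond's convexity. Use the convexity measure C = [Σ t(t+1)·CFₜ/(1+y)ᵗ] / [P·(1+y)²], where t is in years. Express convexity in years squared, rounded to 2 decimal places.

16.28

With y = 0.088:
  t   CF        PV=CF/(1+0.088)^t    t·PV        t(t+1)·PV
  1       125.00       114.8897       114.8897         229.7794
  2        37.50        31.6791        63.3583         190.0749
  3        37.50        29.1169        87.3506         349.4024
  4     5,037.50     3,595.0048    14,380.0193      71,900.0965
  Σ                  3,770.6905    14,645.6179      72,669.3532
P = 3,770.6905.
Convexity = Σ t(t+1)·PV / [P·(1+y)²] = 72,669.3532 / (3,770.6905 × 1.183744) = 16.28068.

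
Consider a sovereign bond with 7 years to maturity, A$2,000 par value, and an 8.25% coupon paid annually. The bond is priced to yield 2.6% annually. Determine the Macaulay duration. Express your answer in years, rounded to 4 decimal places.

5.8072 years

Periodic yield y = 0.026. Discount each cash flow and weight by its year:
  t   CF        PV=CF/(1+0.026)^t    t·PV
  1       165.00       160.8187       160.8187
  2       165.00       156.7434       313.4868
  3       165.00       152.7713       458.3140
  4       165.00       148.8999       595.5997
  5       165.00       145.1266       725.6332
  6       165.00       141.4490       848.6938
  7     2,165.00     1,808.9492    12,662.6445
  Σ                  2,714.7582    15,765.1907
Price P = Σ PV = 2,714.7582.
Macaulay duration = Σ(t·PV) / P = 15,765.1907 / 2,714.7582 = 5.80722 years.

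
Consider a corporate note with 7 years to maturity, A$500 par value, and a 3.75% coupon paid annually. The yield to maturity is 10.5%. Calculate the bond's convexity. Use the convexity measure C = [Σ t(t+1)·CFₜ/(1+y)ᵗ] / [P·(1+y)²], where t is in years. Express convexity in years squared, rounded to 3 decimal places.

With y = 0.105:
  t   CF        PV=CF/(1+0.105)^t    t·PV        t(t+1)·PV
  1        18.75        16.9683        16.9683          33.9367
  2        18.75        15.3560        30.7119          92.1357
  3        18.75        13.8968        41.6904         166.7615
  4        18.75        12.5763        50.3051         251.5256
  5        18.75        11.3812        56.9062         341.4374
  6        18.75        10.2998        61.7986         432.5904
  7       518.75       257.8827     1,805.1787      14,441.4297
  Σ                    338.3610     2,063.5593      15,759.8170
P = 338.3610.
Convexity = Σ t(t+1)·PV / [P·(1+y)²] = 15,759.8170 / (338.3610 × 1.221025) = 38.14576.

38.146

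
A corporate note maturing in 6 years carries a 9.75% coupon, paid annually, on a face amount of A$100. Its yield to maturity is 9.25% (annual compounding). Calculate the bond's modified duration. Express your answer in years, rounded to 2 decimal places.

Periodic yield y = 0.0925. First find Macaulay duration:
  t   CF        PV=CF/(1+0.0925)^t    t·PV
  1         9.75         8.9245         8.9245
  2         9.75         8.1689        16.3377
  3         9.75         7.4772        22.4317
  4         9.75         6.8441        27.3766
  5         9.75         6.2647        31.3233
  6       109.75        64.5470       387.2818
  Σ                    102.2263       493.6755
P = 102.2263; Macaulay duration = 493.6755 / 102.2263 = 4.82924 years.
Modified duration = D_Mac / (1 + y) = 4.82924 / 1.0925 = 4.42036 years.

4.42 years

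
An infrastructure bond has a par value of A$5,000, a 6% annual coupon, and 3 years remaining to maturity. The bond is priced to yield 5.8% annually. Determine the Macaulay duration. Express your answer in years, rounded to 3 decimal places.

2.834 years

Periodic yield y = 0.058. Discount each cash flow and weight by its year:
  t   CF        PV=CF/(1+0.058)^t    t·PV
  1       300.00       283.5539       283.5539
  2       300.00       268.0093       536.0187
  3     5,300.00     4,475.2661    13,425.7984
  Σ                  5,026.8293    14,245.3709
Price P = Σ PV = 5,026.8293.
Macaulay duration = Σ(t·PV) / P = 14,245.3709 / 5,026.8293 = 2.83387 years.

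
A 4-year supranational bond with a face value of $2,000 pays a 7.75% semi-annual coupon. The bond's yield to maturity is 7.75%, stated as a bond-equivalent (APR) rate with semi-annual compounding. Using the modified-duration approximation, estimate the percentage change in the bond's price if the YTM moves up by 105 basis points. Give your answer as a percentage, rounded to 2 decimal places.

-3.55%

Periodic yield y = 0.03875. Modified duration first:
  t   CF        PV=CF/(1+0.03875)^t    t·PV
  1        77.50        74.6089        74.6089
  2        77.50        71.8257       143.6513
  3        77.50        69.1462       207.4387
  4        77.50        66.5668       266.2671
  5        77.50        64.0835       320.4177
  6        77.50        61.6929       370.1577
  7        77.50        59.3915       415.7406
  8     2,077.50     1,532.6844    12,261.4752
  Σ                  2,000.0000    14,059.7573
P = 2,000.0000; D_Mac = 7.02988 half-year periods = 3.51494 yrs; D_mod = 3.51494/(1+0.03875) = 3.38382 yrs.
ΔP/P ≈ -D_mod · Δy = -3.38382 × (+0.0105) = -0.035530 = -3.5530%.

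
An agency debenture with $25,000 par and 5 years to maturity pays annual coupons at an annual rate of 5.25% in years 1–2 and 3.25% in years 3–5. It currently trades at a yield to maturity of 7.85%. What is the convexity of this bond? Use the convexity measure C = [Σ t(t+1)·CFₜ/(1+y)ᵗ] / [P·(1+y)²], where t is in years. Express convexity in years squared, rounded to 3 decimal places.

22.608

With y = 0.0785:
  t   CF        PV=CF/(1+0.0785)^t    t·PV        t(t+1)·PV
  1     1,312.50     1,216.9680     1,216.9680       2,433.9360
  2     1,312.50     1,128.3894     2,256.7789       6,770.3366
  3       812.50       647.6836     1,943.0509       7,772.2036
  4       812.50       600.5412     2,402.1646      12,010.8230
  5    25,812.50    17,690.0606    88,450.3032     530,701.8194
  Σ                 21,283.6429    96,269.2656     559,689.1187
P = 21,283.6429.
Convexity = Σ t(t+1)·PV / [P·(1+y)²] = 559,689.1187 / (21,283.6429 × 1.163162) = 22.60792.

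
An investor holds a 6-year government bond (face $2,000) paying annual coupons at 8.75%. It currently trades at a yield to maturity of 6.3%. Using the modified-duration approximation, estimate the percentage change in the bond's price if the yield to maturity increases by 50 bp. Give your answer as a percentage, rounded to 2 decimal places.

-2.34%

Periodic yield y = 0.063. Modified duration first:
  t   CF        PV=CF/(1+0.063)^t    t·PV
  1       175.00       164.6284       164.6284
  2       175.00       154.8715       309.7430
  3       175.00       145.6929       437.0786
  4       175.00       137.0582       548.2328
  5       175.00       128.9353       644.6763
  6     2,175.00     1,507.5082     9,045.0490
  Σ                  2,238.6944    11,149.4081
P = 2,238.6944; D_Mac = 4.98032 yrs; D_mod = 4.98032/(1+0.063) = 4.68515 yrs.
ΔP/P ≈ -D_mod · Δy = -4.68515 × (+0.005) = -0.023426 = -2.3426%.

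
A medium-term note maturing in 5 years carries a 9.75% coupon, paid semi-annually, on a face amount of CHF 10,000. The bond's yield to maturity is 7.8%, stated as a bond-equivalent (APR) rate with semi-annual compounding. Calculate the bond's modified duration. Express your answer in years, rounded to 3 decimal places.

3.959 years

Periodic yield y = 0.039. First find Macaulay duration:
  t   CF        PV=CF/(1+0.039)^t    t·PV
  1       487.50       469.2012       469.2012
  2       487.50       451.5892       903.1784
  3       487.50       434.6383     1,303.9149
  4       487.50       418.3237     1,673.2946
  5       487.50       402.6214     2,013.1071
  6       487.50       387.5086     2,325.0515
  7       487.50       372.9630     2,610.7412
  8       487.50       358.9635     2,871.7077
  9       487.50       345.4894     3,109.4043
  10   10,487.50     7,153.4657    71,534.6569
  Σ                 10,794.7638    88,814.2578
P = 10,794.7638; Macaulay duration = 88,814.2578 / 10,794.7638 = 8.22753 half-year periods = 4.11377 years.
Modified duration = D_Mac / (1 + y) = 4.11377 / 1.039 = 3.95935 years.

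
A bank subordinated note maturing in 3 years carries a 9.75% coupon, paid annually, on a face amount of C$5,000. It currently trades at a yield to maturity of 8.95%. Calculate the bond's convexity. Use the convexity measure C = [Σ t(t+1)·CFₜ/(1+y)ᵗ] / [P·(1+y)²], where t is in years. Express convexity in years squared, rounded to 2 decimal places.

8.96

With y = 0.0895:
  t   CF        PV=CF/(1+0.0895)^t    t·PV        t(t+1)·PV
  1       487.50       447.4530       447.4530         894.9059
  2       487.50       410.6957       821.3914       2,464.1742
  3     5,487.50     4,243.1934    12,729.5803      50,918.3211
  Σ                  5,101.3421    13,998.4246      54,277.4012
P = 5,101.3421.
Convexity = Σ t(t+1)·PV / [P·(1+y)²] = 54,277.4012 / (5,101.3421 × 1.187010) = 8.96355.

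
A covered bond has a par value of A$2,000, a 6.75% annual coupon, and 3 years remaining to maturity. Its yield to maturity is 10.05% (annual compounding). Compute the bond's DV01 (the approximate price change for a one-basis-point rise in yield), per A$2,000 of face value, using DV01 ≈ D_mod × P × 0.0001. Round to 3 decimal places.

A$0.468

Periodic yield y = 0.1005.
  t   CF        PV=CF/(1+0.1005)^t    t·PV
  1       135.00       122.6715       122.6715
  2       135.00       111.4689       222.9378
  3     2,135.00     1,601.8717     4,805.6152
  Σ                  1,836.0121     5,151.2245
P = 1,836.0121; D_Mac = 2.80566 yrs; D_mod = 2.54944 yrs.
DV01 ≈ 2.54944 × 1,836.0121 × 0.0001 = 0.468080.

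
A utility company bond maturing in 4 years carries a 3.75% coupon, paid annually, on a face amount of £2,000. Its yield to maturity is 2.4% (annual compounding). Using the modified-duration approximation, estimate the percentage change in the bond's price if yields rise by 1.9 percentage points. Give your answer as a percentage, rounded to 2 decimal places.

-7.04%

Periodic yield y = 0.024. Modified duration first:
  t   CF        PV=CF/(1+0.024)^t    t·PV
  1        75.00        73.2422        73.2422
  2        75.00        71.5256       143.0511
  3        75.00        69.8492       209.5476
  4     2,075.00     1,887.2015     7,548.8060
  Σ                  2,101.8185     7,974.6469
P = 2,101.8185; D_Mac = 3.79417 yrs; D_mod = 3.79417/(1+0.024) = 3.70524 yrs.
ΔP/P ≈ -D_mod · Δy = -3.70524 × (+0.019) = -0.070400 = -7.0400%.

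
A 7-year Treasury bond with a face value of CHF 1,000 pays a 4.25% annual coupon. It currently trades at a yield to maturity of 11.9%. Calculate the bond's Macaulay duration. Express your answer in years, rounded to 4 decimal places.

Periodic yield y = 0.119. Discount each cash flow and weight by its year:
  t   CF        PV=CF/(1+0.119)^t    t·PV
  1        42.50        37.9803        37.9803
  2        42.50        33.9413        67.8826
  3        42.50        30.3318        90.9955
  4        42.50        27.1062       108.4248
  5        42.50        24.2236       121.1179
  6        42.50        21.6475       129.8852
  7     1,042.50       474.5319     3,321.7236
  Σ                    649.7628     3,878.0101
Price P = Σ PV = 649.7628.
Macaulay duration = Σ(t·PV) / P = 3,878.0101 / 649.7628 = 5.96835 years.

5.9683 years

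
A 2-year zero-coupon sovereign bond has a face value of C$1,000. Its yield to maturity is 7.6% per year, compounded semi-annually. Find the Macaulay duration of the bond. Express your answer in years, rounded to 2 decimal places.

A zero-coupon bond has a single cash flow at maturity, so its Macaulay duration equals its maturity: 2 years.
(Equivalently: 4 semi-annual periods ÷ 2 = 2 years.)

2.00 years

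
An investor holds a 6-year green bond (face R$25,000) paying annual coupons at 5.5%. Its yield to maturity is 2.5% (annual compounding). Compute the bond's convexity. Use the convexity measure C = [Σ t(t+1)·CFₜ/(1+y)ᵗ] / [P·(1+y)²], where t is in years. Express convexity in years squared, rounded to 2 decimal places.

34.06

With y = 0.025:
  t   CF        PV=CF/(1+0.025)^t    t·PV        t(t+1)·PV
  1     1,375.00     1,341.4634     1,341.4634       2,682.9268
  2     1,375.00     1,308.7448     2,617.4896       7,852.4688
  3     1,375.00     1,276.8242     3,830.4726      15,321.8903
  4     1,375.00     1,245.6821     4,982.7285      24,913.6427
  5     1,375.00     1,215.2996     6,076.4982      36,458.9894
  6    26,375.00    22,743.0798   136,458.4790     955,209.3533
  Σ                 29,131.0940   155,307.1314   1,042,439.2712
P = 29,131.0940.
Convexity = Σ t(t+1)·PV / [P·(1+y)²] = 1,042,439.2712 / (29,131.0940 × 1.050625) = 34.06013.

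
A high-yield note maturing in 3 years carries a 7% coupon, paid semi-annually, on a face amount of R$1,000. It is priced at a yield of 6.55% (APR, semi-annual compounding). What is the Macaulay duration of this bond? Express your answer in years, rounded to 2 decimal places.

2.76 years

Periodic yield y = 0.03275. Discount each cash flow and weight by its period:
  t   CF        PV=CF/(1+0.03275)^t    t·PV
  1        35.00        33.8901        33.8901
  2        35.00        32.8154        65.6308
  3        35.00        31.7748        95.3243
  4        35.00        30.7671       123.0686
  5        35.00        29.7915       148.9574
  6     1,035.00       853.0395     5,118.2368
  Σ                  1,012.0784     5,585.1080
Price P = Σ PV = 1,012.0784.
Macaulay duration = Σ(t·PV) / P = 5,585.1080 / 1,012.0784 = 5.51845 half-year periods.
In years: 5.51845 / 2 = 2.75923 years.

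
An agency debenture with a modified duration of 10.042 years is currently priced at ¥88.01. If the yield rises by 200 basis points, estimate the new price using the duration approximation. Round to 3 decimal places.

Duration approximation: ΔP/P ≈ -D_mod · Δy = -10.042 × (+0.02) = -0.200840.
New price ≈ 88.01 × (1 - 0.200840) = 70.3340716.

¥70.334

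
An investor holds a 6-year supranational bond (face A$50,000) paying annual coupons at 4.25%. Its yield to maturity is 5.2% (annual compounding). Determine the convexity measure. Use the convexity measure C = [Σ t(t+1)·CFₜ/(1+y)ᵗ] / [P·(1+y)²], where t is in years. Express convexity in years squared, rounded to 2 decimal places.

With y = 0.052:
  t   CF        PV=CF/(1+0.052)^t    t·PV        t(t+1)·PV
  1     2,125.00     2,019.9620     2,019.9620       4,039.9240
  2     2,125.00     1,920.1159     3,840.2319      11,520.6957
  3     2,125.00     1,825.2053     5,475.6158      21,902.4633
  4     2,125.00     1,734.9860     6,939.9440      34,699.7200
  5     2,125.00     1,649.2262     8,246.1312      49,476.7871
  6    52,125.00    38,454.8949   230,729.3696   1,615,105.5871
  Σ                 47,604.3904   257,251.2545   1,736,745.1771
P = 47,604.3904.
Convexity = Σ t(t+1)·PV / [P·(1+y)²] = 1,736,745.1771 / (47,604.3904 × 1.106704) = 32.96534.

32.97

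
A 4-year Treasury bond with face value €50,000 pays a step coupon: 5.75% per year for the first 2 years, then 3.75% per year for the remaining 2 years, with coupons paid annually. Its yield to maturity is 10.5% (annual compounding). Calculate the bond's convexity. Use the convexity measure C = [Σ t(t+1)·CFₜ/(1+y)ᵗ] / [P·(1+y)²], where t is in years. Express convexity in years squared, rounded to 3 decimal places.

With y = 0.105:
  t   CF        PV=CF/(1+0.105)^t    t·PV        t(t+1)·PV
  1     2,875.00     2,601.8100     2,601.8100       5,203.6199
  2     2,875.00     2,354.5791     4,709.1583      14,127.4749
  3     1,875.00     1,389.6788     4,169.0365      16,676.1458
  4    51,875.00    34,794.3716   139,177.4865     695,887.4324
  Σ                 41,140.4395   150,657.4912     731,894.6730
P = 41,140.4395.
Convexity = Σ t(t+1)·PV / [P·(1+y)²] = 731,894.6730 / (41,140.4395 × 1.221025) = 14.56985.

14.570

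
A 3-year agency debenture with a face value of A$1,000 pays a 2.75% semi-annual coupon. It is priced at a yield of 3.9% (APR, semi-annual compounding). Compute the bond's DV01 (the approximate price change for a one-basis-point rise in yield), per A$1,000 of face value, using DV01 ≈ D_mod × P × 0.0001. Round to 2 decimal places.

A$0.28

Periodic yield y = 0.0195.
  t   CF        PV=CF/(1+0.0195)^t    t·PV
  1        13.75        13.4870        13.4870
  2        13.75        13.2290        26.4581
  3        13.75        12.9760        38.9280
  4        13.75        12.7278        50.9113
  5        13.75        12.4844        62.4218
  6     1,013.75       902.8331     5,416.9988
  Σ                    967.7374     5,609.2050
P = 967.7374; D_Mac = 5.79621 half-year periods = 2.89810 yrs; D_mod = 2.84267 yrs.
DV01 ≈ 2.84267 × 967.7374 × 0.0001 = 0.275096.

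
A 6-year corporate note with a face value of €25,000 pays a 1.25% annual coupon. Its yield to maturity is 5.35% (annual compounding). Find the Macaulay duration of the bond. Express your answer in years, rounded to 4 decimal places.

5.7905 years

Periodic yield y = 0.0535. Discount each cash flow and weight by its year:
  t   CF        PV=CF/(1+0.0535)^t    t·PV
  1       312.50       296.6303       296.6303
  2       312.50       281.5665       563.1329
  3       312.50       267.2677       801.8030
  4       312.50       253.6950     1,014.7799
  5       312.50       240.8116     1,204.0578
  6    25,312.50    18,515.1741   111,091.0448
  Σ                 19,855.1451   114,971.4487
Price P = Σ PV = 19,855.1451.
Macaulay duration = Σ(t·PV) / P = 114,971.4487 / 19,855.1451 = 5.79051 years.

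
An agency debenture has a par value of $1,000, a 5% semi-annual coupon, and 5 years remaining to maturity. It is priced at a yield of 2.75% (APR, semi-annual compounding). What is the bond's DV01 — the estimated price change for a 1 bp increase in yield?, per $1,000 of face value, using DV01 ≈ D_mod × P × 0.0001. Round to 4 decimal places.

Periodic yield y = 0.01375.
  t   CF        PV=CF/(1+0.01375)^t    t·PV
  1        25.00        24.6609        24.6609
  2        25.00        24.3264        48.6528
  3        25.00        23.9965        71.9894
  4        25.00        23.6710        94.6840
  5        25.00        23.3499       116.7497
  6        25.00        23.0332       138.1994
  7        25.00        22.7208       159.0457
  8        25.00        22.4126       179.3011
  9        25.00        22.1086       198.9778
  10    1,025.00       894.1599     8,941.5991
  Σ                  1,104.4400     9,973.8600
P = 1,104.4400; D_Mac = 9.03069 half-year periods = 4.51535 yrs; D_mod = 4.45410 yrs.
DV01 ≈ 4.45410 × 1,104.4400 × 0.0001 = 0.491929.

$0.4919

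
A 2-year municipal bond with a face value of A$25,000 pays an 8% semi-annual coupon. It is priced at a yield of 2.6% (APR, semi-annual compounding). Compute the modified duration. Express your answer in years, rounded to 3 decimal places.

1.869 years

Periodic yield y = 0.013. First find Macaulay duration:
  t   CF        PV=CF/(1+0.013)^t    t·PV
  1     1,000.00       987.1668       987.1668
  2     1,000.00       974.4984     1,948.9967
  3     1,000.00       961.9925     2,885.9774
  4    26,000.00    24,690.8230    98,763.2921
  Σ                 27,614.4807   104,585.4330
P = 27,614.4807; Macaulay duration = 104,585.4330 / 27,614.4807 = 3.78734 half-year periods = 1.89367 years.
Modified duration = D_Mac / (1 + y) = 1.89367 / 1.013 = 1.86937 years.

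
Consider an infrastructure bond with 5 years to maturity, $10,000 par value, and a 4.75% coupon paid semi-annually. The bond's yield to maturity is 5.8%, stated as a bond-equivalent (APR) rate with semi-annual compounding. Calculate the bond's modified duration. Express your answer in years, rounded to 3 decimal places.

Periodic yield y = 0.029. First find Macaulay duration:
  t   CF        PV=CF/(1+0.029)^t    t·PV
  1       237.50       230.8066       230.8066
  2       237.50       224.3019       448.6037
  3       237.50       217.9804       653.9413
  4       237.50       211.8371       847.3486
  5       237.50       205.8670     1,029.3350
  6       237.50       200.0651     1,200.3907
  7       237.50       194.4267     1,360.9872
  8       237.50       188.9473     1,511.5781
  9       237.50       183.6222     1,652.6000
  10   10,237.50     7,692.0158    76,920.1579
  Σ                  9,549.8702    85,855.7491
P = 9,549.8702; Macaulay duration = 85,855.7491 / 9,549.8702 = 8.99025 half-year periods = 4.49513 years.
Modified duration = D_Mac / (1 + y) = 4.49513 / 1.029 = 4.36844 years.

4.368 years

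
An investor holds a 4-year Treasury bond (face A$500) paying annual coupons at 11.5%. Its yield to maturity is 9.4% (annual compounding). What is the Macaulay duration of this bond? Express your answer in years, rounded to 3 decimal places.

3.442 years

Periodic yield y = 0.094. Discount each cash flow and weight by its year:
  t   CF        PV=CF/(1+0.094)^t    t·PV
  1        57.50        52.5594        52.5594
  2        57.50        48.0433        96.0867
  3        57.50        43.9153       131.7459
  4       557.50       389.2025     1,556.8099
  Σ                    533.7205     1,837.2019
Price P = Σ PV = 533.7205.
Macaulay duration = Σ(t·PV) / P = 1,837.2019 / 533.7205 = 3.44225 years.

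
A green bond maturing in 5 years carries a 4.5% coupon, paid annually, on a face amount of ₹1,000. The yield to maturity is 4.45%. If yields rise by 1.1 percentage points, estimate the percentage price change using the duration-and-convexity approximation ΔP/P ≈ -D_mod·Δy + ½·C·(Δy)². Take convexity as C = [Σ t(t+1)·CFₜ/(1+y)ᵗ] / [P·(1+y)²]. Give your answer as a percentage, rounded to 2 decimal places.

With y = 0.0445:
  t   CF        PV=CF/(1+0.0445)^t    t·PV        t(t+1)·PV
  1        45.00        43.0828        43.0828          86.1656
  2        45.00        41.2473        82.4946         247.4839
  3        45.00        39.4900       118.4700         473.8801
  4        45.00        37.8076       151.2303         756.1514
  5     1,045.00       840.5704     4,202.8518      25,217.1106
  Σ                  1,002.1981     4,598.1295      26,780.7915
P = 1,002.1981; D_Mac = 4.58804 yrs; D_mod = 4.39258 yrs; C = 24.49362.
Duration effect: -4.39258 × (+0.011) = -0.048318
Convexity effect: 0.5 × 24.49362 × (0.011)² = +0.0014819
ΔP/P ≈ -0.048318 + 0.0014819 = -0.046836 = -4.6836%.

-4.68%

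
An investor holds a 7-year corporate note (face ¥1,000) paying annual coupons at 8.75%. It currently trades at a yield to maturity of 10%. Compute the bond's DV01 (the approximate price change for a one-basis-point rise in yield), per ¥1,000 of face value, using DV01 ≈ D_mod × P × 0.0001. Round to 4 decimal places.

Periodic yield y = 0.1.
  t   CF        PV=CF/(1+0.1)^t    t·PV
  1        87.50        79.5455        79.5455
  2        87.50        72.3140       144.6281
  3        87.50        65.7400       197.2201
  4        87.50        59.7637       239.0547
  5        87.50        54.3306       271.6531
  6        87.50        49.3915       296.3488
  7     1,087.50       558.0595     3,906.4162
  Σ                    939.1448     5,134.8665
P = 939.1448; D_Mac = 5.46760 yrs; D_mod = 4.97054 yrs.
DV01 ≈ 4.97054 × 939.1448 × 0.0001 = 0.466806.

¥0.4668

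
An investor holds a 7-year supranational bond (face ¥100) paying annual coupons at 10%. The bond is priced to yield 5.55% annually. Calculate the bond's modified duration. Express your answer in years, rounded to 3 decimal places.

Periodic yield y = 0.0555. First find Macaulay duration:
  t   CF        PV=CF/(1+0.0555)^t    t·PV
  1        10.00         9.4742         9.4742
  2        10.00         8.9760        17.9520
  3        10.00         8.5040        25.5121
  4        10.00         8.0569        32.2275
  5        10.00         7.6332        38.1662
  6        10.00         7.2319        43.3912
  7       110.00        75.3677       527.5736
  Σ                    125.2439       694.2969
P = 125.2439; Macaulay duration = 694.2969 / 125.2439 = 5.54356 years.
Modified duration = D_Mac / (1 + y) = 5.54356 / 1.0555 = 5.25207 years.

5.252 years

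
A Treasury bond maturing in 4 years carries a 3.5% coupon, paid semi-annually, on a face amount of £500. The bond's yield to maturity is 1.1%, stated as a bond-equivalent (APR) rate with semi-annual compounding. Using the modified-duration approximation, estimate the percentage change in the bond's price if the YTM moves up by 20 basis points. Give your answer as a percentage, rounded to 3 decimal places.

Periodic yield y = 0.0055. Modified duration first:
  t   CF        PV=CF/(1+0.0055)^t    t·PV
  1         8.75         8.7021         8.7021
  2         8.75         8.6545        17.3091
  3         8.75         8.6072        25.8216
  4         8.75         8.5601        34.2405
  5         8.75         8.5133        42.5665
  6         8.75         8.4667        50.8004
  7         8.75         8.4204        58.9429
  8       508.75       486.9090     3,895.2722
  Σ                    546.8335     4,133.6552
P = 546.8335; D_Mac = 7.55926 half-year periods = 3.77963 yrs; D_mod = 3.77963/(1+0.0055) = 3.75895 yrs.
ΔP/P ≈ -D_mod · Δy = -3.75895 × (+0.002) = -0.007518 = -0.7518%.

-0.752%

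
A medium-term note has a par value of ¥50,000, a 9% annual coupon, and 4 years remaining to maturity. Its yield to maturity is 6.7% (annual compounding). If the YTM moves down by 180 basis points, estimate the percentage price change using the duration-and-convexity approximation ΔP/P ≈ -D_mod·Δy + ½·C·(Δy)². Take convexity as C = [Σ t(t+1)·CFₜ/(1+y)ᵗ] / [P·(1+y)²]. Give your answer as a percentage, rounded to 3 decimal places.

With y = 0.067:
  t   CF        PV=CF/(1+0.067)^t    t·PV        t(t+1)·PV
  1     4,500.00     4,217.4321     4,217.4321       8,434.8641
  2     4,500.00     3,952.6074     7,905.2147      23,715.6442
  3     4,500.00     3,704.4118    11,113.2353      44,452.9412
  4    54,500.00    42,047.3688   168,189.4754     840,947.3769
  Σ                 53,921.8200   191,425.3575     917,550.8264
P = 53,921.8200; D_Mac = 3.55005 yrs; D_mod = 3.32714 yrs; C = 14.94641.
Duration effect: -3.32714 × (-0.018) = +0.059888
Convexity effect: 0.5 × 14.94641 × (-0.018)² = +0.0024213
ΔP/P ≈ +0.059888 + 0.0024213 = +0.062310 = +6.2310%.

+6.231%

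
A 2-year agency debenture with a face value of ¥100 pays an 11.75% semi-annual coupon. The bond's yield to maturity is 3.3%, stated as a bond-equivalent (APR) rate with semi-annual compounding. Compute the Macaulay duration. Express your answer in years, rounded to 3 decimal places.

Periodic yield y = 0.0165. Discount each cash flow and weight by its period:
  t   CF        PV=CF/(1+0.0165)^t    t·PV
  1        5.875         5.7796         5.7796
  2        5.875         5.6858        11.3716
  3        5.875         5.5935        16.7806
  4      105.875        99.1663       396.6650
  Σ                    116.2252       430.5969
Price P = Σ PV = 116.2252.
Macaulay duration = Σ(t·PV) / P = 430.5969 / 116.2252 = 3.70485 half-year periods.
In years: 3.70485 / 2 = 1.85242 years.

1.852 years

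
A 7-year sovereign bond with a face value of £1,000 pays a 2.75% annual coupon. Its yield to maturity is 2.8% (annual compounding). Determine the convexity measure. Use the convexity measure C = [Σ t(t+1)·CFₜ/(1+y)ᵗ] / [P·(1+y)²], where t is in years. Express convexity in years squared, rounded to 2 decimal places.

47.59

With y = 0.028:
  t   CF        PV=CF/(1+0.028)^t    t·PV        t(t+1)·PV
  1        27.50        26.7510        26.7510          53.5019
  2        27.50        26.0223        52.0447         156.1341
  3        27.50        25.3136        75.9407         303.7628
  4        27.50        24.6241        98.4964         492.4819
  5        27.50        23.9534       119.7670         718.6019
  6        27.50        23.3010       139.8058         978.6408
  7     1,027.50       846.8959     5,928.2713      47,426.1701
  Σ                    996.8612     6,441.0768      50,129.2935
P = 996.8612.
Convexity = Σ t(t+1)·PV / [P·(1+y)²] = 50,129.2935 / (996.8612 × 1.056784) = 47.58506.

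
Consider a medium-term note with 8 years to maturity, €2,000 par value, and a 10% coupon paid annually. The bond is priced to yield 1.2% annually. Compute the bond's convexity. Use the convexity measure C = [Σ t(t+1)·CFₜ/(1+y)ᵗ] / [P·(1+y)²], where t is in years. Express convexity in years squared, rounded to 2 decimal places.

51.37

With y = 0.012:
  t   CF        PV=CF/(1+0.012)^t    t·PV        t(t+1)·PV
  1       200.00       197.6285       197.6285         395.2569
  2       200.00       195.2850       390.5701       1,171.7102
  3       200.00       192.9694       578.9082       2,315.6329
  4       200.00       190.6812       762.7249       3,813.6246
  5       200.00       188.4202       942.1009       5,652.6056
  6       200.00       186.1860     1,117.1157       7,819.8102
  7       200.00       183.9782     1,287.8475      10,302.7802
  8     2,200.00     1,999.7632    15,998.1059     143,982.9533
  Σ                  3,334.9117    21,275.0018     175,454.3739
P = 3,334.9117.
Convexity = Σ t(t+1)·PV / [P·(1+y)²] = 175,454.3739 / (3,334.9117 × 1.024144) = 51.37110.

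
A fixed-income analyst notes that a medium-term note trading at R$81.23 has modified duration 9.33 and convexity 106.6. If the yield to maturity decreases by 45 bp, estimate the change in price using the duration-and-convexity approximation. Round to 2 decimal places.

Duration effect: -D_mod·Δy = -9.33 × (-0.0045) = +0.041985
Convexity effect: ½·C·(Δy)² = 0.5 × 106.6 × (-0.0045)² = +0.001079325
ΔP/P ≈ +0.041985 + 0.001079325 = +0.043064325
ΔP ≈ 81.23 × (+0.043064325) = +3.49811511975.

+R$3.50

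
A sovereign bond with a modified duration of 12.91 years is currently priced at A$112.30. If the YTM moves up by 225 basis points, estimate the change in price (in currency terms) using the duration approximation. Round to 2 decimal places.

-A$32.62

Duration approximation: ΔP/P ≈ -D_mod · Δy = -12.91 × (+0.0225) = -0.290475.
ΔP ≈ 112.30 × (-0.290475) = -32.6203425.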